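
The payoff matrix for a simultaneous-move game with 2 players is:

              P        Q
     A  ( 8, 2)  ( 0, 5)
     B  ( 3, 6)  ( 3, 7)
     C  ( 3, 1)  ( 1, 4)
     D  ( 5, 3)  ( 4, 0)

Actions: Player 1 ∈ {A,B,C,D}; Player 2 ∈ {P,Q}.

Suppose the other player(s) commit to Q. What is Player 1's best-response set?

BR_1 = {D}

u_1(A vs Q) = 0
u_1(B vs Q) = 3
u_1(C vs Q) = 1
u_1(D vs Q) = 4
max payoff 4 at {D}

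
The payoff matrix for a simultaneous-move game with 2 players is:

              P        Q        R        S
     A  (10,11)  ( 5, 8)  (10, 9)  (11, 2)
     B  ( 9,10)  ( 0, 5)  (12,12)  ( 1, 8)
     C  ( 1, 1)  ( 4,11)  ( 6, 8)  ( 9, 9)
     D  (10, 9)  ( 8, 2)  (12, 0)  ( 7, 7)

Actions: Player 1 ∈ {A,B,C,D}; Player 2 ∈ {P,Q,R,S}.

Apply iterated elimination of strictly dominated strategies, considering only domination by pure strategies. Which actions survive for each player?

P1 drop C (A beats it: P:10>1 Q:5>4 R:10>6 S:11>9)
P2 drop Q (P beats it: A:11>8 B:10>5 D:9>2)
P2 drop S (P beats it: A:11>2 B:10>8 D:9>7)
P1→{A,B,D} P2→{P,R}

Survivors P1:{A,B,D} P2:{P,R}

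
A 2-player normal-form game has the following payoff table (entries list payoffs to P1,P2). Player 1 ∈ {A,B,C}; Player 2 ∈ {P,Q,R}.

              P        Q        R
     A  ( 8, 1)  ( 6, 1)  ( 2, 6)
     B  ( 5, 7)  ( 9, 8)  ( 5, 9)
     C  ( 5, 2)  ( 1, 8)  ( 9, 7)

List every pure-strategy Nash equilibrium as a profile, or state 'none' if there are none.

Equilibria: none

(A,P): not NE [P2→R gives 6>1]
(A,Q): not NE [P1→B gives 9>6; P2→R gives 6>1]
(A,R): not NE [P1→C gives 9>2]
(B,P): not NE [P1→A gives 8>5; P2→R gives 9>7]
(B,Q): not NE [P2→R gives 9>8]
(B,R): not NE [P1→C gives 9>5]
(C,P): not NE [P1→A gives 8>5; P2→Q gives 8>2]
(C,Q): not NE [P1→B gives 9>1]
(C,R): not NE [P2→Q gives 8>7]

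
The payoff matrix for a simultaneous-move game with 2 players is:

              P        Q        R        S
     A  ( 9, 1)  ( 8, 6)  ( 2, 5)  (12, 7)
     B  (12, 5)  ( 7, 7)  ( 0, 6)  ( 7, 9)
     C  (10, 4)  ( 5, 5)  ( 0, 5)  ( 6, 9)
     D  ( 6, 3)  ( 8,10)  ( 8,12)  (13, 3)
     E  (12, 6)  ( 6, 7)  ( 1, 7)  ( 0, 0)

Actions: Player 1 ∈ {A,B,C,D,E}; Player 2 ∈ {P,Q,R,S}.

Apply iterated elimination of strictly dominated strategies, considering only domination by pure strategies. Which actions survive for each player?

Survivors P1:{A,D} P2:{Q,R,S}

P2 drop P (Q beats it: A:6>1 B:7>5 C:5>4 D:10>3 E:7>6)
P1 drop B (A beats it: Q:8>7 R:2>0 S:12>7)
P1 drop C (A beats it: Q:8>5 R:2>0 S:12>6)
P1 drop E (A beats it: Q:8>6 R:2>1 S:12>0)
P1→{A,D} P2→{Q,R,S}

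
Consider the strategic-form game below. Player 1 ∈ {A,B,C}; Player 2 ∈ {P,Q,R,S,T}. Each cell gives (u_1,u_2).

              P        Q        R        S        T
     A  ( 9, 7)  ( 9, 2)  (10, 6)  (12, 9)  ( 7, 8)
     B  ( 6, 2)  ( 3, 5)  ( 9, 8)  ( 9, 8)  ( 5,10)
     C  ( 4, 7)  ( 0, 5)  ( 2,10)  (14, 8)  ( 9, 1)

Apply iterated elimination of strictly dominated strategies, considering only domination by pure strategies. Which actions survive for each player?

P1 drop B (A beats it: P:9>6 Q:9>3 R:10>9 S:12>9 T:7>5)
P2 drop P (S beats it: A:9>7 C:8>7)
P2 drop Q (R beats it: A:6>2 C:10>5)
P2 drop T (S beats it: A:9>8 C:8>1)
P1→{A,C} P2→{R,S}

Remaining: P1:{A,C} P2:{R,S}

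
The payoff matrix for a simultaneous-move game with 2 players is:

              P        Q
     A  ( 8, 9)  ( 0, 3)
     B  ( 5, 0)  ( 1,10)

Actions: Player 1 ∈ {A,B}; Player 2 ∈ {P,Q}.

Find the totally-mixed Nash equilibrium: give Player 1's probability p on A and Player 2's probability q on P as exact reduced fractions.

p=5/8, q=1/4

P1 indiff ⇒ q·8+(1-q)·0 = q·5+(1-q)·1 ⇒ q(3) = (1-q)(1) ⇒ q = 1/4
P2 indiff ⇒ p·9+(1-p)·0 = p·3+(1-p)·10 ⇒ p(6) = (1-p)(10) ⇒ p = 5/8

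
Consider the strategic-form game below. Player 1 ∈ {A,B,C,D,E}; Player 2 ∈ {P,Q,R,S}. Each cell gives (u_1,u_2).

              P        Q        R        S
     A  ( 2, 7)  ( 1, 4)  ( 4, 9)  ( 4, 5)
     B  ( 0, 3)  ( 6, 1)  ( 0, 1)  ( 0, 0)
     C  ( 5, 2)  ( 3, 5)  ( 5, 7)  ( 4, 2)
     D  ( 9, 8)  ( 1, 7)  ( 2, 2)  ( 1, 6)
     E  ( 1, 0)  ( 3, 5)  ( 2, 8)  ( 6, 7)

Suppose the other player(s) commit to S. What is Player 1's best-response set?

u_1(A vs S) = 4
u_1(B vs S) = 0
u_1(C vs S) = 4
u_1(D vs S) = 1
u_1(E vs S) = 6
max payoff 6 at {E}

P1 best: {E}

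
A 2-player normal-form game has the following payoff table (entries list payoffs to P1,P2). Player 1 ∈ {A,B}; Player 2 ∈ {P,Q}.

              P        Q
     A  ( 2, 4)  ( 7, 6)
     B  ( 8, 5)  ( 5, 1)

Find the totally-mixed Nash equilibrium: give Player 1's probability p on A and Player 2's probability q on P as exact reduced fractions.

P1 indiff ⇒ q·2+(1-q)·7 = q·8+(1-q)·5 ⇒ q(-6) = (1-q)(-2) ⇒ q = 1/4
P2 indiff ⇒ p·4+(1-p)·5 = p·6+(1-p)·1 ⇒ p(-2) = (1-p)(-4) ⇒ p = 2/3

P1 mixes 2/3 on A; P2 mixes 1/4 on P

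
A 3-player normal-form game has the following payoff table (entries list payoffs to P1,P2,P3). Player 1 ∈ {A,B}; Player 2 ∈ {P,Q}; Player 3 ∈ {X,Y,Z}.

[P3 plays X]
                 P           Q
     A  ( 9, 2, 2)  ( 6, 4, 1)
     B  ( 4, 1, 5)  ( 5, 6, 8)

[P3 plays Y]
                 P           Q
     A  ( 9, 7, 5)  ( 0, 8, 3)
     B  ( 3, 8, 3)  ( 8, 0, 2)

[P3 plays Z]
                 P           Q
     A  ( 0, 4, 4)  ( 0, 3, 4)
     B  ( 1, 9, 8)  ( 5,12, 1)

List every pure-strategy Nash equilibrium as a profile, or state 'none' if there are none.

PSNE: ∅

(A,P,X): not NE [P2→Q gives 4>2; P3→Y gives 5>2]
(A,P,Y): not NE [P2→Q gives 8>7]
(A,P,Z): not NE [P1→B gives 1>0; P3→Y gives 5>4]
(A,Q,X): not NE [P3→Z gives 4>1]
(A,Q,Y): not NE [P1→B gives 8>0; P3→Z gives 4>3]
(A,Q,Z): not NE [P1→B gives 5>0; P2→P gives 4>3]
(B,P,X): not NE [P1→A gives 9>4; P2→Q gives 6>1; P3→Z gives 8>5]
(B,P,Y): not NE [P1→A gives 9>3; P3→Z gives 8>3]
(B,P,Z): not NE [P2→Q gives 12>9]
(B,Q,X): not NE [P1→A gives 6>5]
(B,Q,Y): not NE [P2→P gives 8>0; P3→X gives 8>2]
(B,Q,Z): not NE [P3→X gives 8>1]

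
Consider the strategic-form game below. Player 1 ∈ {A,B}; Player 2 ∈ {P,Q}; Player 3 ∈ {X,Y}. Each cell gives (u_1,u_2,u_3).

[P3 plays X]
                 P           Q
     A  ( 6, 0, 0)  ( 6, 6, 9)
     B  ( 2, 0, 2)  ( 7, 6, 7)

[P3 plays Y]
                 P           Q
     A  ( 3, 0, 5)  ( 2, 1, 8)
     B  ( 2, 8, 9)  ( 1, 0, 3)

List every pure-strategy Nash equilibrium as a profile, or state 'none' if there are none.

(A,P,X): not NE [P2→Q gives 6>0; P3→Y gives 5>0]
(A,P,Y): not NE [P2→Q gives 1>0]
(A,Q,X): not NE [P1→B gives 7>6]
(A,Q,Y): not NE [P3→X gives 9>8]
(B,P,X): not NE [P1→A gives 6>2; P2→Q gives 6>0; P3→Y gives 9>2]
(B,P,Y): not NE [P1→A gives 3>2]
(B,Q,X): NE
(B,Q,Y): not NE [P1→A gives 2>1; P2→P gives 8>0; P3→X gives 7>3]

Nash profiles: (B,Q,X)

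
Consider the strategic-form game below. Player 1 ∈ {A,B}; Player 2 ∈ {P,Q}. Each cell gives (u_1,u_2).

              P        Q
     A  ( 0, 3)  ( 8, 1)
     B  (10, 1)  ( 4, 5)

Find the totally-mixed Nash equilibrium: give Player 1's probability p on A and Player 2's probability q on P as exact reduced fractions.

P1 mixes 2/3 on A; P2 mixes 2/7 on P

P1 indiff ⇒ q·0+(1-q)·8 = q·10+(1-q)·4 ⇒ q(-10) = (1-q)(-4) ⇒ q = 2/7
P2 indiff ⇒ p·3+(1-p)·1 = p·1+(1-p)·5 ⇒ p(2) = (1-p)(4) ⇒ p = 2/3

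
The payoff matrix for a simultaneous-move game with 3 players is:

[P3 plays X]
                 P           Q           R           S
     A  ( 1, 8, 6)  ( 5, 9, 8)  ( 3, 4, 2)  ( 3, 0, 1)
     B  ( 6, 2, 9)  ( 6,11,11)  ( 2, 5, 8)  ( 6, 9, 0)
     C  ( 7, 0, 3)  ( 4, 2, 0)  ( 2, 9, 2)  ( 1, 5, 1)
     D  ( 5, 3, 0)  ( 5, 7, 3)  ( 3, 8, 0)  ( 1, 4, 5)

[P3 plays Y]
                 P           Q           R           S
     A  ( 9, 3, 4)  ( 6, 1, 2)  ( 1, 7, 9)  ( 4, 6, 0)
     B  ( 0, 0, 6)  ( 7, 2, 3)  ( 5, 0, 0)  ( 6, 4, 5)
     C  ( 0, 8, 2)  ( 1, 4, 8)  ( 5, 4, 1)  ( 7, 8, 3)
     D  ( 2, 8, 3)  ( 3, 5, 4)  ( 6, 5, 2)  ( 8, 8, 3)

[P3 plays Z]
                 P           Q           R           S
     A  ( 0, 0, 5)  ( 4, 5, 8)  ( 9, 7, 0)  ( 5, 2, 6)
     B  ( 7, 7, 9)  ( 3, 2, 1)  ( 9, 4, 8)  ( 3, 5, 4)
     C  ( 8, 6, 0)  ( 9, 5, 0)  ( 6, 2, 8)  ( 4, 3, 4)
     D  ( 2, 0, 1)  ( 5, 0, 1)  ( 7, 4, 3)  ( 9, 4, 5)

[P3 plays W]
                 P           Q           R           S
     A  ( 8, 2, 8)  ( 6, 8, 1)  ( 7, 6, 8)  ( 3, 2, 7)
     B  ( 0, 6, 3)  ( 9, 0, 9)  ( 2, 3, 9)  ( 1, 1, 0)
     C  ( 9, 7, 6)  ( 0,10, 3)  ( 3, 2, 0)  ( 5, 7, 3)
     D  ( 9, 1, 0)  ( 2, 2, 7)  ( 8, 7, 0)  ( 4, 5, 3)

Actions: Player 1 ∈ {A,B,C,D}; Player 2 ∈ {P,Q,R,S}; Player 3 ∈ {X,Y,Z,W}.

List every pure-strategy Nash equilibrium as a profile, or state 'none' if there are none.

Nash profiles: (B,Q,X), (D,S,Z)

(A,P,X): not NE [P1→C gives 7>1; P2→Q gives 9>8; P3→W gives 8>6]
(A,P,Y): not NE [P2→R gives 7>3; P3→W gives 8>4]
(A,P,Z): not NE [P1→C gives 8>0; P2→R gives 7>0; P3→W gives 8>5]
(A,P,W): not NE [P1→D gives 9>8; P2→Q gives 8>2]
(A,Q,X): not NE [P1→B gives 6>5]
(A,Q,Y): not NE [P1→B gives 7>6; P2→R gives 7>1; P3→Z gives 8>2]
(A,Q,Z): not NE [P1→C gives 9>4; P2→R gives 7>5]
(A,Q,W): not NE [P1→B gives 9>6; P3→Z gives 8>1]
(A,R,X): not NE [P2→Q gives 9>4; P3→Y gives 9>2]
(A,R,Y): not NE [P1→D gives 6>1]
(A,R,Z): not NE [P3→Y gives 9>0]
(A,R,W): not NE [P1→D gives 8>7; P2→Q gives 8>6; P3→Y gives 9>8]
(A,S,X): not NE [P1→B gives 6>3; P2→Q gives 9>0; P3→W gives 7>1]
(A,S,Y): not NE [P1→D gives 8>4; P2→R gives 7>6; P3→W gives 7>0]
(A,S,Z): not NE [P1→D gives 9>5; P2→R gives 7>2; P3→W gives 7>6]
(A,S,W): not NE [P1→C gives 5>3; P2→Q gives 8>2]
(B,P,X): not NE [P1→C gives 7>6; P2→Q gives 11>2]
(B,P,Y): not NE [P1→A gives 9>0; P2→S gives 4>0; P3→Z gives 9>6]
(B,P,Z): not NE [P1→C gives 8>7]
(B,P,W): not NE [P1→D gives 9>0; P3→Z gives 9>3]
(B,Q,X): NE
(B,Q,Y): not NE [P2→S gives 4>2; P3→X gives 11>3]
(B,Q,Z): not NE [P1→C gives 9>3; P2→P gives 7>2; P3→X gives 11>1]
(B,Q,W): not NE [P2→P gives 6>0; P3→X gives 11>9]
(B,R,X): not NE [P1→D gives 3>2; P2→Q gives 11>5; P3→W gives 9>8]
(B,R,Y): not NE [P1→D gives 6>5; P2→S gives 4>0; P3→W gives 9>0]
(B,R,Z): not NE [P2→P gives 7>4; P3→W gives 9>8]
(B,R,W): not NE [P1→D gives 8>2; P2→P gives 6>3]
(B,S,X): not NE [P2→Q gives 11>9; P3→Y gives 5>0]
(B,S,Y): not NE [P1→D gives 8>6]
(B,S,Z): not NE [P1→D gives 9>3; P2→P gives 7>5; P3→Y gives 5>4]
(B,S,W): not NE [P1→C gives 5>1; P2→P gives 6>1; P3→Y gives 5>0]
(C,P,X): not NE [P2→R gives 9>0; P3→W gives 6>3]
(C,P,Y): not NE [P1→A gives 9>0; P3→W gives 6>2]
(C,P,Z): not NE [P3→W gives 6>0]
(C,P,W): not NE [P2→Q gives 10>7]
(C,Q,X): not NE [P1→B gives 6>4; P2→R gives 9>2; P3→Y gives 8>0]
(C,Q,Y): not NE [P1→B gives 7>1; P2→S gives 8>4]
(C,Q,Z): not NE [P2→P gives 6>5; P3→Y gives 8>0]
(C,Q,W): not NE [P1→B gives 9>0; P3→Y gives 8>3]
(C,R,X): not NE [P1→D gives 3>2; P3→Z gives 8>2]
(C,R,Y): not NE [P1→D gives 6>5; P2→S gives 8>4; P3→Z gives 8>1]
(C,R,Z): not NE [P1→B gives 9>6; P2→P gives 6>2]
(C,R,W): not NE [P1→D gives 8>3; P2→Q gives 10>2; P3→Z gives 8>0]
(C,S,X): not NE [P1→B gives 6>1; P2→R gives 9>5; P3→Z gives 4>1]
(C,S,Y): not NE [P1→D gives 8>7; P3→Z gives 4>3]
(C,S,Z): not NE [P1→D gives 9>4; P2→P gives 6>3]
(C,S,W): not NE [P2→Q gives 10>7; P3→Z gives 4>3]
(D,P,X): not NE [P1→C gives 7>5; P2→R gives 8>3; P3→Y gives 3>0]
(D,P,Y): not NE [P1→A gives 9>2]
(D,P,Z): not NE [P1→C gives 8>2; P2→S gives 4>0; P3→Y gives 3>1]
(D,P,W): not NE [P2→R gives 7>1; P3→Y gives 3>0]
(D,Q,X): not NE [P1→B gives 6>5; P2→R gives 8>7; P3→W gives 7>3]
(D,Q,Y): not NE [P1→B gives 7>3; P2→S gives 8>5; P3→W gives 7>4]
(D,Q,Z): not NE [P1→C gives 9>5; P2→S gives 4>0; P3→W gives 7>1]
(D,Q,W): not NE [P1→B gives 9>2; P2→R gives 7>2]
(D,R,X): not NE [P3→Z gives 3>0]
(D,R,Y): not NE [P2→S gives 8>5; P3→Z gives 3>2]
(D,R,Z): not NE [P1→B gives 9>7]
(D,R,W): not NE [P3→Z gives 3>0]
(D,S,X): not NE [P1→B gives 6>1; P2→R gives 8>4]
(D,S,Y): not NE [P3→Z gives 5>3]
(D,S,Z): NE
(D,S,W): not NE [P1→C gives 5>4; P2→R gives 7>5; P3→Z gives 5>3]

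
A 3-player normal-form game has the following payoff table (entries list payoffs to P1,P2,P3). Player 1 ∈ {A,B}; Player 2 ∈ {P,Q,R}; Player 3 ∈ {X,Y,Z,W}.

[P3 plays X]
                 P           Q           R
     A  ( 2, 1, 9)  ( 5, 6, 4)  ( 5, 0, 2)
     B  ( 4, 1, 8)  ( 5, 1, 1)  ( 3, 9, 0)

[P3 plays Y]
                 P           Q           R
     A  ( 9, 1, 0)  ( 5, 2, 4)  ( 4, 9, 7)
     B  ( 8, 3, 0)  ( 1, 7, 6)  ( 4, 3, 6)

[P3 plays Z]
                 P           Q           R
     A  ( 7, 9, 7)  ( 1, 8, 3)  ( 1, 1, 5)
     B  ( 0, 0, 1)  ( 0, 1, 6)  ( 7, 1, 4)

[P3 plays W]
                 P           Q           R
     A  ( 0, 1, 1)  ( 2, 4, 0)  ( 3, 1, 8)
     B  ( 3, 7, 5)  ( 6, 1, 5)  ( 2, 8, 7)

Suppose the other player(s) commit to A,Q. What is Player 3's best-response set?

P3 best: {X,Y}

u_3(X vs A,Q) = 4
u_3(Y vs A,Q) = 4
u_3(Z vs A,Q) = 3
u_3(W vs A,Q) = 0
max payoff 4 at {X,Y}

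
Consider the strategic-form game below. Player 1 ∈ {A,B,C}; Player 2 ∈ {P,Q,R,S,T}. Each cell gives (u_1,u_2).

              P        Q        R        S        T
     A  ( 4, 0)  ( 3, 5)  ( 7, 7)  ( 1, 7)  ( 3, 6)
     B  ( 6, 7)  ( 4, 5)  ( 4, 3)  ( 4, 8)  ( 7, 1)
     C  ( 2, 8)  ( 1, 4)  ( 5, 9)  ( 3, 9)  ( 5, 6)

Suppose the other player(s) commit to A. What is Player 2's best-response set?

P2 best: {R,S}

u_2(P vs A) = 0
u_2(Q vs A) = 5
u_2(R vs A) = 7
u_2(S vs A) = 7
u_2(T vs A) = 6
max payoff 7 at {R,S}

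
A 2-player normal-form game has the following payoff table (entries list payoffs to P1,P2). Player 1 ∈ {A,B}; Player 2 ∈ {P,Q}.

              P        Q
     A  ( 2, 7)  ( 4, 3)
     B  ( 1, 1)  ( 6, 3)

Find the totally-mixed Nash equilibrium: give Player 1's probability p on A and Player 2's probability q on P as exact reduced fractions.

P1 mixes 1/3 on A; P2 mixes 2/3 on P

P1 indiff ⇒ q·2+(1-q)·4 = q·1+(1-q)·6 ⇒ q(1) = (1-q)(2) ⇒ q = 2/3
P2 indiff ⇒ p·7+(1-p)·1 = p·3+(1-p)·3 ⇒ p(4) = (1-p)(2) ⇒ p = 1/3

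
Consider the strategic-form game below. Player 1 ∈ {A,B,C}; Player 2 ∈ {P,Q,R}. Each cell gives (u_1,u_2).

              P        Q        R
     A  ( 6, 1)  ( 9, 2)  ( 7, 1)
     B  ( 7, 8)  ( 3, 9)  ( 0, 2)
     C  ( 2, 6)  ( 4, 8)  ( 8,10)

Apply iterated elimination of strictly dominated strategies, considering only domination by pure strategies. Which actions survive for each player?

Survivors P1:{A,C} P2:{Q,R}

P2 drop P (Q beats it: A:2>1 B:9>8 C:8>6)
P1 drop B (A beats it: Q:9>3 R:7>0)
P1→{A,C} P2→{Q,R}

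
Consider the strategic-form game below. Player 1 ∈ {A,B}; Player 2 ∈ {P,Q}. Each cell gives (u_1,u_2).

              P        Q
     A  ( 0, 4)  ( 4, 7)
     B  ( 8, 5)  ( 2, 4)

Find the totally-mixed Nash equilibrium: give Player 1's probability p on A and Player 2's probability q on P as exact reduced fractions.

(p,q) = (1/4, 1/5)

P1 indiff ⇒ q·0+(1-q)·4 = q·8+(1-q)·2 ⇒ q(-8) = (1-q)(-2) ⇒ q = 1/5
P2 indiff ⇒ p·4+(1-p)·5 = p·7+(1-p)·4 ⇒ p(-3) = (1-p)(-1) ⇒ p = 1/4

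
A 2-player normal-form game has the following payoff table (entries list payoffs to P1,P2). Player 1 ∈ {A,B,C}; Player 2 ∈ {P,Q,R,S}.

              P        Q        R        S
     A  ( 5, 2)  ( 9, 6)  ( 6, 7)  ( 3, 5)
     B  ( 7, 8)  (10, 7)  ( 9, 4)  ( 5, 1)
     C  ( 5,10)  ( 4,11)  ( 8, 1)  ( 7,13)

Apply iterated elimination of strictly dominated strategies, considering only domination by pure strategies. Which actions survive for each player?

IESDS → P1:{B,C} P2:{P,Q,S}

P1 drop A (B beats it: P:7>5 Q:10>9 R:9>6 S:5>3)
P2 drop R (P beats it: B:8>4 C:10>1)
P1→{B,C} P2→{P,Q,S}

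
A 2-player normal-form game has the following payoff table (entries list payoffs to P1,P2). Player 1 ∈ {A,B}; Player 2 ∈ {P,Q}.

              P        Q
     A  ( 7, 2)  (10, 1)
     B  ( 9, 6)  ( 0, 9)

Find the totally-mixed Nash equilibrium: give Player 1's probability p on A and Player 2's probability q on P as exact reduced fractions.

p=3/4, q=5/6

P1 indiff ⇒ q·7+(1-q)·10 = q·9+(1-q)·0 ⇒ q(-2) = (1-q)(-10) ⇒ q = 5/6
P2 indiff ⇒ p·2+(1-p)·6 = p·1+(1-p)·9 ⇒ p(1) = (1-p)(3) ⇒ p = 3/4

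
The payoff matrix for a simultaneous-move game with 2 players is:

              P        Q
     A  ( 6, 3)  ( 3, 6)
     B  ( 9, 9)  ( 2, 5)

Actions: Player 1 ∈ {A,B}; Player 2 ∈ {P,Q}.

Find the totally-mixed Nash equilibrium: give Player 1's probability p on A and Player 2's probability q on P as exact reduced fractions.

P1 indiff ⇒ q·6+(1-q)·3 = q·9+(1-q)·2 ⇒ q(-3) = (1-q)(-1) ⇒ q = 1/4
P2 indiff ⇒ p·3+(1-p)·9 = p·6+(1-p)·5 ⇒ p(-3) = (1-p)(-4) ⇒ p = 4/7

p=4/7, q=1/4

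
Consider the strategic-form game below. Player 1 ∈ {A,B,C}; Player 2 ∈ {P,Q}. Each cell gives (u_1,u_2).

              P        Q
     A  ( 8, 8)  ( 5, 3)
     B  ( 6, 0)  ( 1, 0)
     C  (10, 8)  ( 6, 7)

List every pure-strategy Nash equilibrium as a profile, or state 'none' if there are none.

(A,P): not NE [P1→C gives 10>8]
(A,Q): not NE [P1→C gives 6>5; P2→P gives 8>3]
(B,P): not NE [P1→C gives 10>6]
(B,Q): not NE [P1→C gives 6>1]
(C,P): NE
(C,Q): not NE [P2→P gives 8>7]

NE set: (C,P)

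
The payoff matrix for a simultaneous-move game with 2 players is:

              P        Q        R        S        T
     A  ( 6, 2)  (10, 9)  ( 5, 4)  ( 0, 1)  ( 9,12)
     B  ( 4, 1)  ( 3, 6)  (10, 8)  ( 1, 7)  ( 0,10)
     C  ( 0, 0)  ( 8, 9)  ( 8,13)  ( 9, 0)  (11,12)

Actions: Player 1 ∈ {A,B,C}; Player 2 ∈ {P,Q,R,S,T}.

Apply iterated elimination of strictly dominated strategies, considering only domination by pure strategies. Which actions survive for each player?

P2 drop P (Q beats it: A:9>2 B:6>1 C:9>0)
P2 drop Q (T beats it: A:12>9 B:10>6 C:12>9)
P1 drop A (C beats it: R:8>5 S:9>0 T:11>9)
P2 drop S (R beats it: B:8>7 C:13>0)
P1→{B,C} P2→{R,T}

IESDS → P1:{B,C} P2:{R,T}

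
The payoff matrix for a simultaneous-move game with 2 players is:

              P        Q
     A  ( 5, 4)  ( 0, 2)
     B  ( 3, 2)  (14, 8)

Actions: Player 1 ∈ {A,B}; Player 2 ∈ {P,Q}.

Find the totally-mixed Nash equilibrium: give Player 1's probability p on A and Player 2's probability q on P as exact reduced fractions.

P1 mixes 3/4 on A; P2 mixes 7/8 on P

P1 indiff ⇒ q·5+(1-q)·0 = q·3+(1-q)·14 ⇒ q(2) = (1-q)(14) ⇒ q = 7/8
P2 indiff ⇒ p·4+(1-p)·2 = p·2+(1-p)·8 ⇒ p(2) = (1-p)(6) ⇒ p = 3/4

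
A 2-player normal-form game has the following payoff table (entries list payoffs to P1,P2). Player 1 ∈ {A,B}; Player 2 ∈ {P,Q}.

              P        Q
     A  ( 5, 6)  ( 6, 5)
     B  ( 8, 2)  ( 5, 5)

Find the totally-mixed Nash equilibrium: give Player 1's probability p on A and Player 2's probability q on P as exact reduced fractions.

P1 indiff ⇒ q·5+(1-q)·6 = q·8+(1-q)·5 ⇒ q(-3) = (1-q)(-1) ⇒ q = 1/4
P2 indiff ⇒ p·6+(1-p)·2 = p·5+(1-p)·5 ⇒ p(1) = (1-p)(3) ⇒ p = 3/4

(p,q) = (3/4, 1/4)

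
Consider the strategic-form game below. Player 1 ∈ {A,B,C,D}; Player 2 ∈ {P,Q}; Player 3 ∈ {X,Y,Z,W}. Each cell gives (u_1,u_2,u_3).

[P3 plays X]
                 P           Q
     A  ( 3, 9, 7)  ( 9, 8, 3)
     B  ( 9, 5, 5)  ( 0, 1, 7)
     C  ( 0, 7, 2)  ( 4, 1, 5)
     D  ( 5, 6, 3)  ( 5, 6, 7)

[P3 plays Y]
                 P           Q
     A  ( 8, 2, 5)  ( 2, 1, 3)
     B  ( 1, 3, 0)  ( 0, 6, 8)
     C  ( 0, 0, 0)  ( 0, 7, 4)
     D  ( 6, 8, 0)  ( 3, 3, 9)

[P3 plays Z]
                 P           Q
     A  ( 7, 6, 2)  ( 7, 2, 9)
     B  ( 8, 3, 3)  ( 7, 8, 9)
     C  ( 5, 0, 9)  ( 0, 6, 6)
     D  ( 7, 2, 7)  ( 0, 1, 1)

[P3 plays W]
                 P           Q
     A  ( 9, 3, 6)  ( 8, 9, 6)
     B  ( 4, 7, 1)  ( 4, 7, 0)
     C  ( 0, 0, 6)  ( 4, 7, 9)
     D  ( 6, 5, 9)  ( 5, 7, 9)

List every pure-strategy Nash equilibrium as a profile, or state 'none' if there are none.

NE set: (B,P,X), (B,Q,Z)

(A,P,X): not NE [P1→B gives 9>3]
(A,P,Y): not NE [P3→X gives 7>5]
(A,P,Z): not NE [P1→B gives 8>7; P3→X gives 7>2]
(A,P,W): not NE [P2→Q gives 9>3; P3→X gives 7>6]
(A,Q,X): not NE [P2→P gives 9>8; P3→Z gives 9>3]
(A,Q,Y): not NE [P1→D gives 3>2; P2→P gives 2>1; P3→Z gives 9>3]
(A,Q,Z): not NE [P2→P gives 6>2]
(A,Q,W): not NE [P3→Z gives 9>6]
(B,P,X): NE
(B,P,Y): not NE [P1→A gives 8>1; P2→Q gives 6>3; P3→X gives 5>0]
(B,P,Z): not NE [P2→Q gives 8>3; P3→X gives 5>3]
(B,P,W): not NE [P1→A gives 9>4; P3→X gives 5>1]
(B,Q,X): not NE [P1→A gives 9>0; P2→P gives 5>1; P3→Z gives 9>7]
(B,Q,Y): not NE [P1→D gives 3>0; P3→Z gives 9>8]
(B,Q,Z): NE
(B,Q,W): not NE [P1→A gives 8>4; P3→Z gives 9>0]
(C,P,X): not NE [P1→B gives 9>0; P3→Z gives 9>2]
(C,P,Y): not NE [P1→A gives 8>0; P2→Q gives 7>0; P3→Z gives 9>0]
(C,P,Z): not NE [P1→B gives 8>5; P2→Q gives 6>0]
(C,P,W): not NE [P1→A gives 9>0; P2→Q gives 7>0; P3→Z gives 9>6]
(C,Q,X): not NE [P1→A gives 9>4; P2→P gives 7>1; P3→W gives 9>5]
(C,Q,Y): not NE [P1→D gives 3>0; P3→W gives 9>4]
(C,Q,Z): not NE [P1→B gives 7>0; P3→W gives 9>6]
(C,Q,W): not NE [P1→A gives 8>4]
(D,P,X): not NE [P1→B gives 9>5; P3→W gives 9>3]
(D,P,Y): not NE [P1→A gives 8>6; P3→W gives 9>0]
(D,P,Z): not NE [P1→B gives 8>7; P3→W gives 9>7]
(D,P,W): not NE [P1→A gives 9>6; P2→Q gives 7>5]
(D,Q,X): not NE [P1→A gives 9>5; P3→W gives 9>7]
(D,Q,Y): not NE [P2→P gives 8>3]
(D,Q,Z): not NE [P1→B gives 7>0; P2→P gives 2>1; P3→W gives 9>1]
(D,Q,W): not NE [P1→A gives 8>5]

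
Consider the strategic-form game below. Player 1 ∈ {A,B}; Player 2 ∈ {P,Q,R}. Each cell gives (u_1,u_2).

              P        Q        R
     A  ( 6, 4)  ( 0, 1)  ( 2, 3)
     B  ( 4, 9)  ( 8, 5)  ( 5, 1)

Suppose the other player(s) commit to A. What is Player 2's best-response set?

P2 best: {P}

u_2(P vs A) = 4
u_2(Q vs A) = 1
u_2(R vs A) = 3
max payoff 4 at {P}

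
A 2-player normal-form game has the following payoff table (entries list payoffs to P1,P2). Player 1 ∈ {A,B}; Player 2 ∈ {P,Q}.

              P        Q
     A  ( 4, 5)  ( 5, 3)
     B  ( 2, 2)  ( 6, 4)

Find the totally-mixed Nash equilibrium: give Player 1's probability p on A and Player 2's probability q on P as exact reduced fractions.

(p,q) = (1/2, 1/3)

P1 indiff ⇒ q·4+(1-q)·5 = q·2+(1-q)·6 ⇒ q(2) = (1-q)(1) ⇒ q = 1/3
P2 indiff ⇒ p·5+(1-p)·2 = p·3+(1-p)·4 ⇒ p(2) = (1-p)(2) ⇒ p = 1/2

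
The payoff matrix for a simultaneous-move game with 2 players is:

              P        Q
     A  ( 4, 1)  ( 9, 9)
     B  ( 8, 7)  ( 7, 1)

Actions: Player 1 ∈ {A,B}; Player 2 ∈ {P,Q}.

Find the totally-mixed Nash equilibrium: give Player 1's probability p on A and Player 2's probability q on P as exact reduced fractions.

(p,q) = (3/7, 1/3)

P1 indiff ⇒ q·4+(1-q)·9 = q·8+(1-q)·7 ⇒ q(-4) = (1-q)(-2) ⇒ q = 1/3
P2 indiff ⇒ p·1+(1-p)·7 = p·9+(1-p)·1 ⇒ p(-8) = (1-p)(-6) ⇒ p = 3/7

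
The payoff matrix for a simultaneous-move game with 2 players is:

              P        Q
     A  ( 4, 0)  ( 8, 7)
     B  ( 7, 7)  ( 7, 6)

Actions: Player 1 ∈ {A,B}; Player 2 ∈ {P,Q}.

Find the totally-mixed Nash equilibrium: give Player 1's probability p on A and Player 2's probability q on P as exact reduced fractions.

P1 indiff ⇒ q·4+(1-q)·8 = q·7+(1-q)·7 ⇒ q(-3) = (1-q)(-1) ⇒ q = 1/4
P2 indiff ⇒ p·0+(1-p)·7 = p·7+(1-p)·6 ⇒ p(-7) = (1-p)(-1) ⇒ p = 1/8

P1 mixes 1/8 on A; P2 mixes 1/4 on P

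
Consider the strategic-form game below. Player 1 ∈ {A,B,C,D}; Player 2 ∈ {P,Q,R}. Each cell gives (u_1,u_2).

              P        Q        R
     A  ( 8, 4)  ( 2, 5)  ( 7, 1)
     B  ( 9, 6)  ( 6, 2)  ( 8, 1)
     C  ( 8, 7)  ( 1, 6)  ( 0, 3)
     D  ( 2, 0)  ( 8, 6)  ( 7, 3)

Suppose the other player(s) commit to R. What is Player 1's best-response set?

argmax u_1 = {B}

u_1(A vs R) = 7
u_1(B vs R) = 8
u_1(C vs R) = 0
u_1(D vs R) = 7
max payoff 8 at {B}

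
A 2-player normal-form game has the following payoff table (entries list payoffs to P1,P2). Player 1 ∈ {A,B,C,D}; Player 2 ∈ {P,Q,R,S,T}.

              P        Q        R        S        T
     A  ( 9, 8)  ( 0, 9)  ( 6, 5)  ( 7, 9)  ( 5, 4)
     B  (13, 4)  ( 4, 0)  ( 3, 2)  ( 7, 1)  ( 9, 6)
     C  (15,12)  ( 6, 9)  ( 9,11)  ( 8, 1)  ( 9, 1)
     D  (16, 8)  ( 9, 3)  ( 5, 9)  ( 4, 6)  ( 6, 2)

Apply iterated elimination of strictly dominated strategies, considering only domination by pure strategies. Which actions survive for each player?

Survivors P1:{B,C,D} P2:{P,R,T}

P1 drop A (C beats it: P:15>9 Q:6>0 R:9>6 S:8>7 T:9>5)
P2 drop Q (P beats it: B:4>0 C:12>9 D:8>3)
P2 drop S (P beats it: B:4>1 C:12>1 D:8>6)
P1→{B,C,D} P2→{P,R,T}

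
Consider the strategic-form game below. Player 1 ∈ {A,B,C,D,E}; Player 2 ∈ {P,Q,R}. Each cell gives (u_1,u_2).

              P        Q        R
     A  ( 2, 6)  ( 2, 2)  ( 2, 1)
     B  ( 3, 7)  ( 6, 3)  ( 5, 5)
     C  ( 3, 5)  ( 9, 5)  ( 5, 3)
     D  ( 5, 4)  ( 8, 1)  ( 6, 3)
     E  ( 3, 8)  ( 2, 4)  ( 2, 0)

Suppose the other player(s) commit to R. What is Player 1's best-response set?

u_1(A vs R) = 2
u_1(B vs R) = 5
u_1(C vs R) = 5
u_1(D vs R) = 6
u_1(E vs R) = 2
max payoff 6 at {D}

P1 best: {D}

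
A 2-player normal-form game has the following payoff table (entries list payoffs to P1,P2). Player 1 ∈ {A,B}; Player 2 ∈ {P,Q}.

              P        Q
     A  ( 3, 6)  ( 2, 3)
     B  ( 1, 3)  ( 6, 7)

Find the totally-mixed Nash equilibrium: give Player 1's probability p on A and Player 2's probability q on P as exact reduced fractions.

P1 indiff ⇒ q·3+(1-q)·2 = q·1+(1-q)·6 ⇒ q(2) = (1-q)(4) ⇒ q = 2/3
P2 indiff ⇒ p·6+(1-p)·3 = p·3+(1-p)·7 ⇒ p(3) = (1-p)(4) ⇒ p = 4/7

P1 mixes 4/7 on A; P2 mixes 2/3 on P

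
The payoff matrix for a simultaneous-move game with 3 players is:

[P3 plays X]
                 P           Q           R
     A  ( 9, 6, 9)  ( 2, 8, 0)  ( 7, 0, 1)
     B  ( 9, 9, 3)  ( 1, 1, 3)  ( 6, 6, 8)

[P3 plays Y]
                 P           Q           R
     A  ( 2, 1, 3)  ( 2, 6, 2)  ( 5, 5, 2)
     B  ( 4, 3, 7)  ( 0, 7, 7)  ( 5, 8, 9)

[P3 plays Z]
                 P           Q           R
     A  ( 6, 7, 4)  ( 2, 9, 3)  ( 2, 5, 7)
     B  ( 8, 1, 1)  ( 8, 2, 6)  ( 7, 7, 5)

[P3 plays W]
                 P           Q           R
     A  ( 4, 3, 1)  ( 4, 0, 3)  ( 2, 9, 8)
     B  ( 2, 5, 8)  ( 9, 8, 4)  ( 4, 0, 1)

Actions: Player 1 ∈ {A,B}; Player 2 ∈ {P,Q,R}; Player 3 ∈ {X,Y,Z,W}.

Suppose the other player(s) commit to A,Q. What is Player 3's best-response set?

u_3(X vs A,Q) = 0
u_3(Y vs A,Q) = 2
u_3(Z vs A,Q) = 3
u_3(W vs A,Q) = 3
max payoff 3 at {Z,W}

P3 best: {Z,W}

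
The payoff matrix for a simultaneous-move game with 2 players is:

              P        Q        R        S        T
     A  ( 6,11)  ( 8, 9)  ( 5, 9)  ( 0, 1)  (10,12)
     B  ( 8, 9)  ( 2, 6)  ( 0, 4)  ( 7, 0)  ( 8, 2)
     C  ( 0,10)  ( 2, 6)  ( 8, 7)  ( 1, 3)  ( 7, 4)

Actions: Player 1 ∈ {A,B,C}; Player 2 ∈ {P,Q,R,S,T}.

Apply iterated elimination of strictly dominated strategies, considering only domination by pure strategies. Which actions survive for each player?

P2 drop Q (P beats it: A:11>9 B:9>6 C:10>6)
P2 drop R (P beats it: A:11>9 B:9>4 C:10>7)
P1 drop C (B beats it: P:8>0 S:7>1 T:8>7)
P2 drop S (P beats it: A:11>1 B:9>0)
P1→{A,B} P2→{P,T}

IESDS → P1:{A,B} P2:{P,T}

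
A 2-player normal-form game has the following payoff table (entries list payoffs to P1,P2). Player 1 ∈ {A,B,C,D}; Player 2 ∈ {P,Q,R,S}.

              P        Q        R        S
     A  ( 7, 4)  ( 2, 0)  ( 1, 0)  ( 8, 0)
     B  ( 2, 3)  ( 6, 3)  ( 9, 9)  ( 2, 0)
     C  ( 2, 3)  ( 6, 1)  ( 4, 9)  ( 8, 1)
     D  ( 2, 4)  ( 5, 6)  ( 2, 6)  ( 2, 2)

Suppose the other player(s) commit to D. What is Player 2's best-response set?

u_2(P vs D) = 4
u_2(Q vs D) = 6
u_2(R vs D) = 6
u_2(S vs D) = 2
max payoff 6 at {Q,R}

argmax u_2 = {Q,R}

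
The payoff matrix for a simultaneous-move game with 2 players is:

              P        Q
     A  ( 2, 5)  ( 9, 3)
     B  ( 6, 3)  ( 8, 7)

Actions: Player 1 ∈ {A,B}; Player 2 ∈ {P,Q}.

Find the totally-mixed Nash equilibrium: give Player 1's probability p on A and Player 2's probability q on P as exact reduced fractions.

P1 mixes 2/3 on A; P2 mixes 1/5 on P

P1 indiff ⇒ q·2+(1-q)·9 = q·6+(1-q)·8 ⇒ q(-4) = (1-q)(-1) ⇒ q = 1/5
P2 indiff ⇒ p·5+(1-p)·3 = p·3+(1-p)·7 ⇒ p(2) = (1-p)(4) ⇒ p = 2/3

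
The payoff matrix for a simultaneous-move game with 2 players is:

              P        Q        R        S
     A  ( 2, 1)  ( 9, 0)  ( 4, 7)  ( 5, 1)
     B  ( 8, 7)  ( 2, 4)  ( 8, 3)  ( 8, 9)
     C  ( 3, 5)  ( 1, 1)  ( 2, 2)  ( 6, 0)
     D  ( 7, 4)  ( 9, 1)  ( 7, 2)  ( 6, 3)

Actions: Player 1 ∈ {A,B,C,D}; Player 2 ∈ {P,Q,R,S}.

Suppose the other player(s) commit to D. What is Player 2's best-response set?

P2 best: {P}

u_2(P vs D) = 4
u_2(Q vs D) = 1
u_2(R vs D) = 2
u_2(S vs D) = 3
max payoff 4 at {P}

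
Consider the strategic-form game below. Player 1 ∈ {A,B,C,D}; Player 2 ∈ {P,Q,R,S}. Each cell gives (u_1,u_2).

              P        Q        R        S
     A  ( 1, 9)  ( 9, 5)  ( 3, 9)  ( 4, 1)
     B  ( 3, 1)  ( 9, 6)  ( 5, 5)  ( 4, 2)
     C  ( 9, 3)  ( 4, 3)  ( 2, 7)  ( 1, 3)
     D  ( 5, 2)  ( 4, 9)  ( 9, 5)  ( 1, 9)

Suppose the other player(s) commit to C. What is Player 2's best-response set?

u_2(P vs C) = 3
u_2(Q vs C) = 3
u_2(R vs C) = 7
u_2(S vs C) = 3
max payoff 7 at {R}

P2 best: {R}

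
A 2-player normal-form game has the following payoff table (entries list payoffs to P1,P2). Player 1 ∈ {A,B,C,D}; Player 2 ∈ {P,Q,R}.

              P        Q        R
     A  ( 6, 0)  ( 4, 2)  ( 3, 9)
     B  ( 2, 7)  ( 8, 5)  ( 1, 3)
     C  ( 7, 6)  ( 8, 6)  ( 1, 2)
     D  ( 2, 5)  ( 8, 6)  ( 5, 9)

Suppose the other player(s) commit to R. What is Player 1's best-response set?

u_1(A vs R) = 3
u_1(B vs R) = 1
u_1(C vs R) = 1
u_1(D vs R) = 5
max payoff 5 at {D}

argmax u_1 = {D}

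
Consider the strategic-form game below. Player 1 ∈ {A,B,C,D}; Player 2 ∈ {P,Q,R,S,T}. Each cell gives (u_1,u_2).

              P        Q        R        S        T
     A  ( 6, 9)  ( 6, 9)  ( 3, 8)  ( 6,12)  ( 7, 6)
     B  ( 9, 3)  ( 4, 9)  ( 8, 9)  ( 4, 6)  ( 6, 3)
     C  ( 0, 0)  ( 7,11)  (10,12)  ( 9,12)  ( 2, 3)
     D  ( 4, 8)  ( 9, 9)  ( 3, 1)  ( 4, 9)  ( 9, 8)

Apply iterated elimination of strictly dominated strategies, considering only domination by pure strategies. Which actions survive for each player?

P2 drop P (S beats it: A:12>9 B:6>3 C:12>0 D:9>8)
P2 drop T (Q beats it: A:9>6 B:9>3 C:11>3 D:9>8)
P1 drop A (C beats it: Q:7>6 R:10>3 S:9>6)
P1 drop B (C beats it: Q:7>4 R:10>8 S:9>4)
P1→{C,D} P2→{Q,R,S}

IESDS → P1:{C,D} P2:{Q,R,S}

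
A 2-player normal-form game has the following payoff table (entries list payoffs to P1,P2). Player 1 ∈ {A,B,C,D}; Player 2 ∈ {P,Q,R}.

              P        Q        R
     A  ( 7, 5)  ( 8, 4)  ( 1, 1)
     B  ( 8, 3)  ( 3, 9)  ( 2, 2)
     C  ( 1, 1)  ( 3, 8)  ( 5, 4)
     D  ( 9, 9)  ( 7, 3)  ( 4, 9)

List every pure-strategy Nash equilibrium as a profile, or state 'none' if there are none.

NE set: (D,P)

(A,P): not NE [P1→D gives 9>7]
(A,Q): not NE [P2→P gives 5>4]
(A,R): not NE [P1→C gives 5>1; P2→P gives 5>1]
(B,P): not NE [P1→D gives 9>8; P2→Q gives 9>3]
(B,Q): not NE [P1→A gives 8>3]
(B,R): not NE [P1→C gives 5>2; P2→Q gives 9>2]
(C,P): not NE [P1→D gives 9>1; P2→Q gives 8>1]
(C,Q): not NE [P1→A gives 8>3]
(C,R): not NE [P2→Q gives 8>4]
(D,P): NE
(D,Q): not NE [P1→A gives 8>7; P2→R gives 9>3]
(D,R): not NE [P1→C gives 5>4]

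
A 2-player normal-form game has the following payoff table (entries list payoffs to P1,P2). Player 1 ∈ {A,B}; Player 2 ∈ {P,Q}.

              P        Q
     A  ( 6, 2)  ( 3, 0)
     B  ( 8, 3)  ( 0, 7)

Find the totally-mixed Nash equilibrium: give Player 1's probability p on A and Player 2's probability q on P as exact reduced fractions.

P1 mixes 2/3 on A; P2 mixes 3/5 on P

P1 indiff ⇒ q·6+(1-q)·3 = q·8+(1-q)·0 ⇒ q(-2) = (1-q)(-3) ⇒ q = 3/5
P2 indiff ⇒ p·2+(1-p)·3 = p·0+(1-p)·7 ⇒ p(2) = (1-p)(4) ⇒ p = 2/3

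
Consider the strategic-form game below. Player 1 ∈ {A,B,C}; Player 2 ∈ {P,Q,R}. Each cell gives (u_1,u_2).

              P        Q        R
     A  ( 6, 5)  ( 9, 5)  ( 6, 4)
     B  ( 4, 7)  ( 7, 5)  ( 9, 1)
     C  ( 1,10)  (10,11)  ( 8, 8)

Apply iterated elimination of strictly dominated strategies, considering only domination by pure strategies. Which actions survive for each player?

P2 drop R (P beats it: A:5>4 B:7>1 C:10>8)
P1 drop B (A beats it: P:6>4 Q:9>7)
P1→{A,C} P2→{P,Q}

Survivors P1:{A,C} P2:{P,Q}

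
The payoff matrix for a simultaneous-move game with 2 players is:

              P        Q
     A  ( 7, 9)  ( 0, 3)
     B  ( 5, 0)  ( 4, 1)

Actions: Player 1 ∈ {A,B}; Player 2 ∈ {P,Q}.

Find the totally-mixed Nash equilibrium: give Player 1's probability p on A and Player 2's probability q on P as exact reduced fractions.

P1 indiff ⇒ q·7+(1-q)·0 = q·5+(1-q)·4 ⇒ q(2) = (1-q)(4) ⇒ q = 2/3
P2 indiff ⇒ p·9+(1-p)·0 = p·3+(1-p)·1 ⇒ p(6) = (1-p)(1) ⇒ p = 1/7

(p,q) = (1/7, 2/3)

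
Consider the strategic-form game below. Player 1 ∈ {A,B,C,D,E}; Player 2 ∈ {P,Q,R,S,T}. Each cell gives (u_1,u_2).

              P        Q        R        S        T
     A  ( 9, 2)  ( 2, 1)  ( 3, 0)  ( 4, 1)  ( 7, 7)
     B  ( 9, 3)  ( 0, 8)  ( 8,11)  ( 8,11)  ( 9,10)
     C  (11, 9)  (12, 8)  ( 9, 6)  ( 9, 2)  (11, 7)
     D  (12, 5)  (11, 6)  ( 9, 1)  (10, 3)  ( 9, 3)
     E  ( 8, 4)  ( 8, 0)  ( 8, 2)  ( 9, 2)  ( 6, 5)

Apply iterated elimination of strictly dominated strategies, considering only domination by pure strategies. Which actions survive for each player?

Survivors P1:{C,D} P2:{P,Q}

P1 drop A (C beats it: P:11>9 Q:12>2 R:9>3 S:9>4 T:11>7)
P1 drop B (C beats it: P:11>9 Q:12>0 R:9>8 S:9>8 T:11>9)
P1 drop E (D beats it: P:12>8 Q:11>8 R:9>8 S:10>9 T:9>6)
P2 drop R (P beats it: C:9>6 D:5>1)
P2 drop S (P beats it: C:9>2 D:5>3)
P2 drop T (P beats it: C:9>7 D:5>3)
P1→{C,D} P2→{P,Q}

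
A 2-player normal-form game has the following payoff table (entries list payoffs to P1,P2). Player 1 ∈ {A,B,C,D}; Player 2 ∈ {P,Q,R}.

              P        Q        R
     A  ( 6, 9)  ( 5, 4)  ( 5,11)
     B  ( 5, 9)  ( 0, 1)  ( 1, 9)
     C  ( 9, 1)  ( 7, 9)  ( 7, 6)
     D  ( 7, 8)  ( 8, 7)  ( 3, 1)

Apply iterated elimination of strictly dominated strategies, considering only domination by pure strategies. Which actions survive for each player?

P1 drop A (C beats it: P:9>6 Q:7>5 R:7>5)
P1 drop B (C beats it: P:9>5 Q:7>0 R:7>1)
P2 drop R (Q beats it: C:9>6 D:7>1)
P1→{C,D} P2→{P,Q}

Survivors P1:{C,D} P2:{P,Q}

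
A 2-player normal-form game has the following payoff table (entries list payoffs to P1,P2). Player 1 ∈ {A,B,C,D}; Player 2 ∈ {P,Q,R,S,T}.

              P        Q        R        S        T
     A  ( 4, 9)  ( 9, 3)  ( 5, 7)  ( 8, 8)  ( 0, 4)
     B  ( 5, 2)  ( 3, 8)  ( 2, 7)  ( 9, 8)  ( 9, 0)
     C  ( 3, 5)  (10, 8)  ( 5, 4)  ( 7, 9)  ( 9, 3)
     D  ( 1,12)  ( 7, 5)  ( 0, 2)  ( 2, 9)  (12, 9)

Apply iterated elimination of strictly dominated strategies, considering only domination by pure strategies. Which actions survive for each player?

Remaining: P1:{A,B,C} P2:{P,Q,S}

P2 drop R (S beats it: A:8>7 B:8>7 C:9>4 D:9>2)
P2 drop T (P beats it: A:9>4 B:2>0 C:5>3 D:12>9)
P1 drop D (A beats it: P:4>1 Q:9>7 S:8>2)
P1→{A,B,C} P2→{P,Q,S}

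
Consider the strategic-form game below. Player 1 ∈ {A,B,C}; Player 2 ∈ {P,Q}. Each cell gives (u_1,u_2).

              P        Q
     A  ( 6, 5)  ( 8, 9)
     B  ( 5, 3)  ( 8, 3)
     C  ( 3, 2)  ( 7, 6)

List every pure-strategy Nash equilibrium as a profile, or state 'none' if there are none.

(A,P): not NE [P2→Q gives 9>5]
(A,Q): NE
(B,P): not NE [P1→A gives 6>5]
(B,Q): NE
(C,P): not NE [P1→A gives 6>3; P2→Q gives 6>2]
(C,Q): not NE [P1→B gives 8>7]

NE set: (A,Q), (B,Q)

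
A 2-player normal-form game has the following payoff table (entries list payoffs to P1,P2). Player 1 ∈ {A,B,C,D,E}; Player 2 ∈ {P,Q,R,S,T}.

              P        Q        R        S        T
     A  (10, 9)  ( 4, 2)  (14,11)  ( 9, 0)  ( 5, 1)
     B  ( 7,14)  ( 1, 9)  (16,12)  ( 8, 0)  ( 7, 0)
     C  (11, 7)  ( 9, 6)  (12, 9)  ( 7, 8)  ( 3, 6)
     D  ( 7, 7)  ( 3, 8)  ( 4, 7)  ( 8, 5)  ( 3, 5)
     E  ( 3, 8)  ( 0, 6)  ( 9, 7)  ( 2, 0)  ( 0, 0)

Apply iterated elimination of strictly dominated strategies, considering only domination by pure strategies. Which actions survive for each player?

P1 drop D (A beats it: P:10>7 Q:4>3 R:14>4 S:9>8 T:5>3)
P1 drop E (A beats it: P:10>3 Q:4>0 R:14>9 S:9>2 T:5>0)
P2 drop Q (P beats it: A:9>2 B:14>9 C:7>6)
P2 drop S (R beats it: A:11>0 B:12>0 C:9>8)
P2 drop T (P beats it: A:9>1 B:14>0 C:7>6)
P1→{A,B,C} P2→{P,R}

IESDS → P1:{A,B,C} P2:{P,R}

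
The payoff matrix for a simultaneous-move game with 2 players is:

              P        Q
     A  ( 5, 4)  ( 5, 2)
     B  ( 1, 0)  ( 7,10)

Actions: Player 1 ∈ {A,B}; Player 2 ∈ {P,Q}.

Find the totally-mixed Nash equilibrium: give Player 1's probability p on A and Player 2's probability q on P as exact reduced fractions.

(p,q) = (5/6, 1/3)

P1 indiff ⇒ q·5+(1-q)·5 = q·1+(1-q)·7 ⇒ q(4) = (1-q)(2) ⇒ q = 1/3
P2 indiff ⇒ p·4+(1-p)·0 = p·2+(1-p)·10 ⇒ p(2) = (1-p)(10) ⇒ p = 5/6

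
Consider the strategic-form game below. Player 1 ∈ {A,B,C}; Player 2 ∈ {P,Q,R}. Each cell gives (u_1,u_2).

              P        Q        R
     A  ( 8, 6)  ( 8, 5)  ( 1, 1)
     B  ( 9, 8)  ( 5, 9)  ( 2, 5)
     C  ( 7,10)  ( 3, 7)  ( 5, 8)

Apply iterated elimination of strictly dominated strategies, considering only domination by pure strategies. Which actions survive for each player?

P2 drop R (P beats it: A:6>1 B:8>5 C:10>8)
P1 drop C (A beats it: P:8>7 Q:8>3)
P1→{A,B} P2→{P,Q}

Remaining: P1:{A,B} P2:{P,Q}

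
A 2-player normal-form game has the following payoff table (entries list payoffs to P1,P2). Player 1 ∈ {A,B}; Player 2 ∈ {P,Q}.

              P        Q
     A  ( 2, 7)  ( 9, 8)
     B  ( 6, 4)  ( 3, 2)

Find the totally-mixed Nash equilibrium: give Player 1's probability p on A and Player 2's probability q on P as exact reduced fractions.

P1 indiff ⇒ q·2+(1-q)·9 = q·6+(1-q)·3 ⇒ q(-4) = (1-q)(-6) ⇒ q = 3/5
P2 indiff ⇒ p·7+(1-p)·4 = p·8+(1-p)·2 ⇒ p(-1) = (1-p)(-2) ⇒ p = 2/3

P1 mixes 2/3 on A; P2 mixes 3/5 on P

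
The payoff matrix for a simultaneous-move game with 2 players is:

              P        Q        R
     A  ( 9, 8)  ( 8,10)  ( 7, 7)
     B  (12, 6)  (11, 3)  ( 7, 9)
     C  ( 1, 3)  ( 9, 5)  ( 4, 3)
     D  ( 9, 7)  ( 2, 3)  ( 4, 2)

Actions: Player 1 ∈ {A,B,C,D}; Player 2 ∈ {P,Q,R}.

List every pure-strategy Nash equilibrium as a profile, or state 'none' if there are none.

(A,P): not NE [P1→B gives 12>9; P2→Q gives 10>8]
(A,Q): not NE [P1→B gives 11>8]
(A,R): not NE [P2→Q gives 10>7]
(B,P): not NE [P2→R gives 9>6]
(B,Q): not NE [P2→R gives 9>3]
(B,R): NE
(C,P): not NE [P1→B gives 12>1; P2→Q gives 5>3]
(C,Q): not NE [P1→B gives 11>9]
(C,R): not NE [P1→B gives 7>4; P2→Q gives 5>3]
(D,P): not NE [P1→B gives 12>9]
(D,Q): not NE [P1→B gives 11>2; P2→P gives 7>3]
(D,R): not NE [P1→B gives 7>4; P2→P gives 7>2]

Nash profiles: (B,R)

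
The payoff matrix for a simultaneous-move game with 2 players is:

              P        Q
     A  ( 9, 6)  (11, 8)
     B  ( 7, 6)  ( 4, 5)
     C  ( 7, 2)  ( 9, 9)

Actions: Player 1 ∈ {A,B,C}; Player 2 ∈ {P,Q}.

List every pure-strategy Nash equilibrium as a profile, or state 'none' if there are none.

(A,P): not NE [P2→Q gives 8>6]
(A,Q): NE
(B,P): not NE [P1→A gives 9>7]
(B,Q): not NE [P1→A gives 11>4; P2→P gives 6>5]
(C,P): not NE [P1→A gives 9>7; P2→Q gives 9>2]
(C,Q): not NE [P1→A gives 11>9]

NE set: (A,Q)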